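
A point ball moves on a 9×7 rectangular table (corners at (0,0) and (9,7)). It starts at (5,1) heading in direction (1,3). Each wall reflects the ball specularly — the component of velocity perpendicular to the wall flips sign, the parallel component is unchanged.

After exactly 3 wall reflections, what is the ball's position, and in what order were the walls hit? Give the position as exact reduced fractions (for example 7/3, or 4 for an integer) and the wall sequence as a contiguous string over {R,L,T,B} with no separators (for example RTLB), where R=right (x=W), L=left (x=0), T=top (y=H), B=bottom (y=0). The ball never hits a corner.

1. t=2 → T at (7,7); v=(1,-3)
2. t=2 → R at (9,1); v=(-1,-3)
3. t=1/3 → B at (26/3,0); v=(-1,3)

Final position: (26/3,0)
Wall sequence: TRB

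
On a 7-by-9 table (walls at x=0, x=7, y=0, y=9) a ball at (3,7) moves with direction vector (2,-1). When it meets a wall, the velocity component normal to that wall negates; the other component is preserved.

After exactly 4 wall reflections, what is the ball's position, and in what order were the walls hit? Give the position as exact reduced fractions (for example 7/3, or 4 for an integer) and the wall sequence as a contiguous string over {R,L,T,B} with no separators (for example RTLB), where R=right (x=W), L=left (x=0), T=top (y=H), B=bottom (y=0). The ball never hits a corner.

1. t=2 → R at (7,5); v=(-2,-1)
2. t=7/2 → L at (0,3/2); v=(2,-1)
3. t=3/2 → B at (3,0); v=(2,1)
4. t=2 → R at (7,2); v=(-2,1)

Final position: (7,2)
Wall sequence: RLBR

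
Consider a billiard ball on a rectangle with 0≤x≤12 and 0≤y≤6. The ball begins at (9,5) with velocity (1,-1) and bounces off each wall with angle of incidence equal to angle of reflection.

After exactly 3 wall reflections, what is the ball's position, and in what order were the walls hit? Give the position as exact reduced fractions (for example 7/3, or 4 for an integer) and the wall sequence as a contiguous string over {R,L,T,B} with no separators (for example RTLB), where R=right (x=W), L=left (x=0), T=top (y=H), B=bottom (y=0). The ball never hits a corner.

1. t=3 → R at (12,2); v=(-1,-1)
2. t=2 → B at (10,0); v=(-1,1)
3. t=6 → T at (4,6); v=(-1,-1)

Final position: (4,6)
Wall sequence: RBT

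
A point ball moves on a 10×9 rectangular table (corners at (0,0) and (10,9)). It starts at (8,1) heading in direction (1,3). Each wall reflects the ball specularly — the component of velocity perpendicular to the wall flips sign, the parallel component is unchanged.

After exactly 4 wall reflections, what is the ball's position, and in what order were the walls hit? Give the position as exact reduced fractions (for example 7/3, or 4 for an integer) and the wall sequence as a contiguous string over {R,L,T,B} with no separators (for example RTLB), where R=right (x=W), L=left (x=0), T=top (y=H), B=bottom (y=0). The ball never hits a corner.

Final position: (10/3,9)
Wall sequence: RTBT

1. t=2 → R at (10,7); v=(-1,3)
2. t=2/3 → T at (28/3,9); v=(-1,-3)
3. t=3 → B at (19/3,0); v=(-1,3)
4. t=3 → T at (10/3,9); v=(-1,-3)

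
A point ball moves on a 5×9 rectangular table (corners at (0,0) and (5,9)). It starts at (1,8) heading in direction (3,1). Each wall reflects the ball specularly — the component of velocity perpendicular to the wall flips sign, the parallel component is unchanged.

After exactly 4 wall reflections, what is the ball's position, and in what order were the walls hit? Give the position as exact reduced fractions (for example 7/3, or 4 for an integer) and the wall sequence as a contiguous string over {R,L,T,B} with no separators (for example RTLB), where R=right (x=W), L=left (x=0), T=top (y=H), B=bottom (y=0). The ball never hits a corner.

Final position: (5,16/3)
Wall sequence: TRLR

1. t=1 → T at (4,9); v=(3,-1)
2. t=1/3 → R at (5,26/3); v=(-3,-1)
3. t=5/3 → L at (0,7); v=(3,-1)
4. t=5/3 → R at (5,16/3); v=(-3,-1)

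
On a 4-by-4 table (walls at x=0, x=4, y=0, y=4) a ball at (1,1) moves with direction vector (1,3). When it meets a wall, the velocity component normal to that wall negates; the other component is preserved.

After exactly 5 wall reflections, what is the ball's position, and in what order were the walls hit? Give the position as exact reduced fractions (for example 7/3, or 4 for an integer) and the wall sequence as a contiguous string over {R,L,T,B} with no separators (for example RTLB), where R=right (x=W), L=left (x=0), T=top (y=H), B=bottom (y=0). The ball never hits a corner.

Final position: (2,0)
Wall sequence: TBRTB

1. t=1 → T at (2,4); v=(1,-3)
2. t=4/3 → B at (10/3,0); v=(1,3)
3. t=2/3 → R at (4,2); v=(-1,3)
4. t=2/3 → T at (10/3,4); v=(-1,-3)
5. t=4/3 → B at (2,0); v=(-1,3)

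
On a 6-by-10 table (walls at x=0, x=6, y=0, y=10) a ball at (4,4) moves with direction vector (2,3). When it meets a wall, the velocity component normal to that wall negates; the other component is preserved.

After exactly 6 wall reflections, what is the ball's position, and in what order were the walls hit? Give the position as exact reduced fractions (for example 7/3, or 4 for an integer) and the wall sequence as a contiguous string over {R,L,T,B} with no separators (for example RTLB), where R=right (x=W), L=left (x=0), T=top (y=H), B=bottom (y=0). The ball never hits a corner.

1. t=1 → R at (6,7); v=(-2,3)
2. t=1 → T at (4,10); v=(-2,-3)
3. t=2 → L at (0,4); v=(2,-3)
4. t=4/3 → B at (8/3,0); v=(2,3)
5. t=5/3 → R at (6,5); v=(-2,3)
6. t=5/3 → T at (8/3,10); v=(-2,-3)

Final position: (8/3,10)
Wall sequence: RTLBRT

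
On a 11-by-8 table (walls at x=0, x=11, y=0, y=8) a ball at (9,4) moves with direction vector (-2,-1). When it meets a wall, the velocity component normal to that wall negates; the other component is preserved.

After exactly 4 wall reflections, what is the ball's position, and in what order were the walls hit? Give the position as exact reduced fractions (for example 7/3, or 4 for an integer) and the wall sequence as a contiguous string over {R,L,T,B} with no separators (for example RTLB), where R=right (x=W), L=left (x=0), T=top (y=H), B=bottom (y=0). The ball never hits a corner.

1. t=4 → B at (1,0); v=(-2,1)
2. t=1/2 → L at (0,1/2); v=(2,1)
3. t=11/2 → R at (11,6); v=(-2,1)
4. t=2 → T at (7,8); v=(-2,-1)

Final position: (7,8)
Wall sequence: BLRT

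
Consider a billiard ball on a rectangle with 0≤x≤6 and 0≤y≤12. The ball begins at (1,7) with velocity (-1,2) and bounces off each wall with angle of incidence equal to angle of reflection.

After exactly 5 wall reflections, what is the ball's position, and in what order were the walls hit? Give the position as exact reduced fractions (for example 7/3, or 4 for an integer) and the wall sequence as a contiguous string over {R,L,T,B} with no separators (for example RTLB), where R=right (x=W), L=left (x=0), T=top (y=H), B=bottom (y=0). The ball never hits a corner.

1. t=1 → L at (0,9); v=(1,2)
2. t=3/2 → T at (3/2,12); v=(1,-2)
3. t=9/2 → R at (6,3); v=(-1,-2)
4. t=3/2 → B at (9/2,0); v=(-1,2)
5. t=9/2 → L at (0,9); v=(1,2)

Final position: (0,9)
Wall sequence: LTRBL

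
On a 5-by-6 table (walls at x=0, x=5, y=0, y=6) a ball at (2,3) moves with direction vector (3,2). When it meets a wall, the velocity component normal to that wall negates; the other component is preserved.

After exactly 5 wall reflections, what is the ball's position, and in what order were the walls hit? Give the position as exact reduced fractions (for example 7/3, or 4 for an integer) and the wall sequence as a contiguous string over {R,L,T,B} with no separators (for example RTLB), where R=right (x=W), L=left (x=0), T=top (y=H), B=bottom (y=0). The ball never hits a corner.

Final position: (9/2,0)
Wall sequence: RTLRB

1. t=1 → R at (5,5); v=(-3,2)
2. t=1/2 → T at (7/2,6); v=(-3,-2)
3. t=7/6 → L at (0,11/3); v=(3,-2)
4. t=5/3 → R at (5,1/3); v=(-3,-2)
5. t=1/6 → B at (9/2,0); v=(-3,2)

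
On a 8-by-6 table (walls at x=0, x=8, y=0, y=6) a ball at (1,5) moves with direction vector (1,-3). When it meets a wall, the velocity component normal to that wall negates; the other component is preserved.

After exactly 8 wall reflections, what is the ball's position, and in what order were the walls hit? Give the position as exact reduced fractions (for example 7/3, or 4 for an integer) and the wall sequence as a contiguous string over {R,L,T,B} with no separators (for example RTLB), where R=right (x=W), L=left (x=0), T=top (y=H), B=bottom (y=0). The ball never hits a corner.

Final position: (4/3,0)
Wall sequence: BTBRTBTB

1. t=5/3 → B at (8/3,0); v=(1,3)
2. t=2 → T at (14/3,6); v=(1,-3)
3. t=2 → B at (20/3,0); v=(1,3)
4. t=4/3 → R at (8,4); v=(-1,3)
5. t=2/3 → T at (22/3,6); v=(-1,-3)
6. t=2 → B at (16/3,0); v=(-1,3)
7. t=2 → T at (10/3,6); v=(-1,-3)
8. t=2 → B at (4/3,0); v=(-1,3)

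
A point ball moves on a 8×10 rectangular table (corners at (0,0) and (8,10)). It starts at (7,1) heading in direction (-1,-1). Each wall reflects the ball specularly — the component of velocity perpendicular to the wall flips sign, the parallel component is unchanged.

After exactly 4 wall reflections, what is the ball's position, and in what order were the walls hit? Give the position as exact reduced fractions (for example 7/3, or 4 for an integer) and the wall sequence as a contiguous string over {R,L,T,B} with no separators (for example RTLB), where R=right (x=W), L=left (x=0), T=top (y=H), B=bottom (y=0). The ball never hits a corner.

Final position: (8,6)
Wall sequence: BLTR

1. t=1 → B at (6,0); v=(-1,1)
2. t=6 → L at (0,6); v=(1,1)
3. t=4 → T at (4,10); v=(1,-1)
4. t=4 → R at (8,6); v=(-1,-1)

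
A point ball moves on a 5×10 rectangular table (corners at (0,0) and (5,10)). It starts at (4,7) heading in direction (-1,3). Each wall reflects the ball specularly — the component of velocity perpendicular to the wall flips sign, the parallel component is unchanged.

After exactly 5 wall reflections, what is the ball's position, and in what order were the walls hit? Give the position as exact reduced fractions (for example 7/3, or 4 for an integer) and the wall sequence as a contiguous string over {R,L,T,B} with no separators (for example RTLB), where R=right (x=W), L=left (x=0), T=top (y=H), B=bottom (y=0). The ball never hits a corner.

Final position: (5,6)
Wall sequence: TLBTR

1. t=1 → T at (3,10); v=(-1,-3)
2. t=3 → L at (0,1); v=(1,-3)
3. t=1/3 → B at (1/3,0); v=(1,3)
4. t=10/3 → T at (11/3,10); v=(1,-3)
5. t=4/3 → R at (5,6); v=(-1,-3)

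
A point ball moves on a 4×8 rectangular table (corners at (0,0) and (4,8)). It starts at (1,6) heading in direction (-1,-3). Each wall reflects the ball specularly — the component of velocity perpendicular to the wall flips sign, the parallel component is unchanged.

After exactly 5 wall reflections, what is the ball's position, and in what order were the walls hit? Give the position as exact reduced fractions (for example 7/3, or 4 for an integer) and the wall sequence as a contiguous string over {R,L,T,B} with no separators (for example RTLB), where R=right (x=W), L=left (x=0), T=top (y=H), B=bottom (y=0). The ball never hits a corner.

1. t=1 → L at (0,3); v=(1,-3)
2. t=1 → B at (1,0); v=(1,3)
3. t=8/3 → T at (11/3,8); v=(1,-3)
4. t=1/3 → R at (4,7); v=(-1,-3)
5. t=7/3 → B at (5/3,0); v=(-1,3)

Final position: (5/3,0)
Wall sequence: LBTRB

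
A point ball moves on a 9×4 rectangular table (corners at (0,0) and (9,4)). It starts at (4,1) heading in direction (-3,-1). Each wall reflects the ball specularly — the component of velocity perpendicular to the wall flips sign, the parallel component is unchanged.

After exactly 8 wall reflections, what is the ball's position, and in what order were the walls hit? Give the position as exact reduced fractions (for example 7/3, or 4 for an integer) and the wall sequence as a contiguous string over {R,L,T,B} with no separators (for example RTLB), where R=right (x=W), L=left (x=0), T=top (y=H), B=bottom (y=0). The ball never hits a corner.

Final position: (1,4)
Wall sequence: BLRTLBRT

1. t=1 → B at (1,0); v=(-3,1)
2. t=1/3 → L at (0,1/3); v=(3,1)
3. t=3 → R at (9,10/3); v=(-3,1)
4. t=2/3 → T at (7,4); v=(-3,-1)
5. t=7/3 → L at (0,5/3); v=(3,-1)
6. t=5/3 → B at (5,0); v=(3,1)
7. t=4/3 → R at (9,4/3); v=(-3,1)
8. t=8/3 → T at (1,4); v=(-3,-1)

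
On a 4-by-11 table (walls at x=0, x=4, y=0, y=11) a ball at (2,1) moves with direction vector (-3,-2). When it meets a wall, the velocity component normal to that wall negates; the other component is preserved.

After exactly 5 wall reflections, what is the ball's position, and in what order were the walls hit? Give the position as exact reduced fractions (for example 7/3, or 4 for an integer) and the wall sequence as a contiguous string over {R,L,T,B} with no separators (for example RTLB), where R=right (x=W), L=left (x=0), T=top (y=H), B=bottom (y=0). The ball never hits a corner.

Final position: (4,25/3)
Wall sequence: BLRLR

1. t=1/2 → B at (1/2,0); v=(-3,2)
2. t=1/6 → L at (0,1/3); v=(3,2)
3. t=4/3 → R at (4,3); v=(-3,2)
4. t=4/3 → L at (0,17/3); v=(3,2)
5. t=4/3 → R at (4,25/3); v=(-3,2)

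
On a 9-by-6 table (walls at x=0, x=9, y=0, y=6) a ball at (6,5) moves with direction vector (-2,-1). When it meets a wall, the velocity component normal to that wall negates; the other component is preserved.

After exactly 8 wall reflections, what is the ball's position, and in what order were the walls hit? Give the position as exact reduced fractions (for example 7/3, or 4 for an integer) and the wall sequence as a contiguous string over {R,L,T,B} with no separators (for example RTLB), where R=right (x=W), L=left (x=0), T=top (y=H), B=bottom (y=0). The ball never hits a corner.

1. t=3 → L at (0,2); v=(2,-1)
2. t=2 → B at (4,0); v=(2,1)
3. t=5/2 → R at (9,5/2); v=(-2,1)
4. t=7/2 → T at (2,6); v=(-2,-1)
5. t=1 → L at (0,5); v=(2,-1)
6. t=9/2 → R at (9,1/2); v=(-2,-1)
7. t=1/2 → B at (8,0); v=(-2,1)
8. t=4 → L at (0,4); v=(2,1)

Final position: (0,4)
Wall sequence: LBRTLRBL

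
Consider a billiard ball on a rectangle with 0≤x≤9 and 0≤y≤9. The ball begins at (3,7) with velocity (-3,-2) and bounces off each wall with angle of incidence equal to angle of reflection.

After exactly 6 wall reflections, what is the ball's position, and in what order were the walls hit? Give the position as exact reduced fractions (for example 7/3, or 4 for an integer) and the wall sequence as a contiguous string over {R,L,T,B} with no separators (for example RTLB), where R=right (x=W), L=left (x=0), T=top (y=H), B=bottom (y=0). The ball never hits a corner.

1. t=1 → L at (0,5); v=(3,-2)
2. t=5/2 → B at (15/2,0); v=(3,2)
3. t=1/2 → R at (9,1); v=(-3,2)
4. t=3 → L at (0,7); v=(3,2)
5. t=1 → T at (3,9); v=(3,-2)
6. t=2 → R at (9,5); v=(-3,-2)

Final position: (9,5)
Wall sequence: LBRLTR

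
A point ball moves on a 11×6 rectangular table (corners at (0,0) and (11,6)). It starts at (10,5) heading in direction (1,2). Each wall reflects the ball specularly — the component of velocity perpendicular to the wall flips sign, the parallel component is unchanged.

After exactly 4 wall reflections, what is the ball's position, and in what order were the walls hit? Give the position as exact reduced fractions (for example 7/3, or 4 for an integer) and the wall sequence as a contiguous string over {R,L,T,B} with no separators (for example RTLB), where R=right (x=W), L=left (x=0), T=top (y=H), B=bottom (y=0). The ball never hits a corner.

Final position: (11/2,6)
Wall sequence: TRBT

1. t=1/2 → T at (21/2,6); v=(1,-2)
2. t=1/2 → R at (11,5); v=(-1,-2)
3. t=5/2 → B at (17/2,0); v=(-1,2)
4. t=3 → T at (11/2,6); v=(-1,-2)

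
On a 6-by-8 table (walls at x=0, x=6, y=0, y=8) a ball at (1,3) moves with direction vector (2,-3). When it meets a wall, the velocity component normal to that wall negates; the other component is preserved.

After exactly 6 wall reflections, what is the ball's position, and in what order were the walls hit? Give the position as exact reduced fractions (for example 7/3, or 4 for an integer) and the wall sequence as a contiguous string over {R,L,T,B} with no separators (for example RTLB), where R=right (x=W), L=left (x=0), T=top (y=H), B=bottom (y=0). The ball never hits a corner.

Final position: (6,13/2)
Wall sequence: BRTLBR

1. t=1 → B at (3,0); v=(2,3)
2. t=3/2 → R at (6,9/2); v=(-2,3)
3. t=7/6 → T at (11/3,8); v=(-2,-3)
4. t=11/6 → L at (0,5/2); v=(2,-3)
5. t=5/6 → B at (5/3,0); v=(2,3)
6. t=13/6 → R at (6,13/2); v=(-2,3)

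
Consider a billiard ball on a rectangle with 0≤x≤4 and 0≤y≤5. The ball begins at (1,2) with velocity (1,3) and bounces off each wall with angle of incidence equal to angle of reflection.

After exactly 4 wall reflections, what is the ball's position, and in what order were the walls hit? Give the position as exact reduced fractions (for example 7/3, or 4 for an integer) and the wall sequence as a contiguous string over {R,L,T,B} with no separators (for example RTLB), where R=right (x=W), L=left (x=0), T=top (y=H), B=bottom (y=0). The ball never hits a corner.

Final position: (8/3,5)
Wall sequence: TBRT

1. t=1 → T at (2,5); v=(1,-3)
2. t=5/3 → B at (11/3,0); v=(1,3)
3. t=1/3 → R at (4,1); v=(-1,3)
4. t=4/3 → T at (8/3,5); v=(-1,-3)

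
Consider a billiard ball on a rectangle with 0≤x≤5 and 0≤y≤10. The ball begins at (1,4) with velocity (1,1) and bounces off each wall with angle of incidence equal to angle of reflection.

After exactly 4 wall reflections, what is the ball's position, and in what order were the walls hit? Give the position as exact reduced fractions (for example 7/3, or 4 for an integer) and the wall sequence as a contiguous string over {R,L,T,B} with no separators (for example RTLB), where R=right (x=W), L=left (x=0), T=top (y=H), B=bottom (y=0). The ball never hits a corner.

Final position: (5,2)
Wall sequence: RTLR

1. t=4 → R at (5,8); v=(-1,1)
2. t=2 → T at (3,10); v=(-1,-1)
3. t=3 → L at (0,7); v=(1,-1)
4. t=5 → R at (5,2); v=(-1,-1)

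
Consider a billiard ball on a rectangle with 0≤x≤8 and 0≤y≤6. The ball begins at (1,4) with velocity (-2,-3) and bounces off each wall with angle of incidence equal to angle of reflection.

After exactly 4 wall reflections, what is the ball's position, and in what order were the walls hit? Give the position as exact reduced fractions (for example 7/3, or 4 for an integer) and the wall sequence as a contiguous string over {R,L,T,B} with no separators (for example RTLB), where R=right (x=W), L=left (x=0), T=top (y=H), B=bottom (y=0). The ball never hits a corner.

1. t=1/2 → L at (0,5/2); v=(2,-3)
2. t=5/6 → B at (5/3,0); v=(2,3)
3. t=2 → T at (17/3,6); v=(2,-3)
4. t=7/6 → R at (8,5/2); v=(-2,-3)

Final position: (8,5/2)
Wall sequence: LBTR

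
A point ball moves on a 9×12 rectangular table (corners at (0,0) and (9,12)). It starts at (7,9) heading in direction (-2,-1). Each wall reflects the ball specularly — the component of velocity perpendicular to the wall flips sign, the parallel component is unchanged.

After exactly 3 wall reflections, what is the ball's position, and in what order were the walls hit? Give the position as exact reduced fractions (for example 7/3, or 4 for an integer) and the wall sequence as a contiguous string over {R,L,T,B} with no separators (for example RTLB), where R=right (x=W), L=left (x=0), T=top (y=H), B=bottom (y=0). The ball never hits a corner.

1. t=7/2 → L at (0,11/2); v=(2,-1)
2. t=9/2 → R at (9,1); v=(-2,-1)
3. t=1 → B at (7,0); v=(-2,1)

Final position: (7,0)
Wall sequence: LRB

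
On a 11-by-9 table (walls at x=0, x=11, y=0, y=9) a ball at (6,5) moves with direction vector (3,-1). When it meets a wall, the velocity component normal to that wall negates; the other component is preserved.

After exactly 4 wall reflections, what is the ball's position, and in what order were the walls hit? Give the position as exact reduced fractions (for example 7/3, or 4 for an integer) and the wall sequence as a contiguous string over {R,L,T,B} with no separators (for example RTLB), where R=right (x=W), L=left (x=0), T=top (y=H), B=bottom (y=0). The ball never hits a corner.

1. t=5/3 → R at (11,10/3); v=(-3,-1)
2. t=10/3 → B at (1,0); v=(-3,1)
3. t=1/3 → L at (0,1/3); v=(3,1)
4. t=11/3 → R at (11,4); v=(-3,1)

Final position: (11,4)
Wall sequence: RBLR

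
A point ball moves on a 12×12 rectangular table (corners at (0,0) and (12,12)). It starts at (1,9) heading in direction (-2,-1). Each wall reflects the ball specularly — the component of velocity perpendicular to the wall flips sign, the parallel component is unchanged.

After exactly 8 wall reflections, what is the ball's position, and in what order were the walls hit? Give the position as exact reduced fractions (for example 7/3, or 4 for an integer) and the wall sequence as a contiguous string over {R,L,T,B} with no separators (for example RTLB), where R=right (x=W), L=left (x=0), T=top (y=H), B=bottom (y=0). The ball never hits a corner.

1. t=1/2 → L at (0,17/2); v=(2,-1)
2. t=6 → R at (12,5/2); v=(-2,-1)
3. t=5/2 → B at (7,0); v=(-2,1)
4. t=7/2 → L at (0,7/2); v=(2,1)
5. t=6 → R at (12,19/2); v=(-2,1)
6. t=5/2 → T at (7,12); v=(-2,-1)
7. t=7/2 → L at (0,17/2); v=(2,-1)
8. t=6 → R at (12,5/2); v=(-2,-1)

Final position: (12,5/2)
Wall sequence: LRBLRTLR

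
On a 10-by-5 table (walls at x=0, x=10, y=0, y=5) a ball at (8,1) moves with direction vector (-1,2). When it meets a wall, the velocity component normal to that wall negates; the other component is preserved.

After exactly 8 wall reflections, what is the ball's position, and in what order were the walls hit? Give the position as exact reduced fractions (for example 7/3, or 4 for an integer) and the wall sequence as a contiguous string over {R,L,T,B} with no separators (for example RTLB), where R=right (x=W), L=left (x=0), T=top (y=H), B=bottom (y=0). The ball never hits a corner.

Final position: (9,5)
Wall sequence: TBTLBTBT

1. t=2 → T at (6,5); v=(-1,-2)
2. t=5/2 → B at (7/2,0); v=(-1,2)
3. t=5/2 → T at (1,5); v=(-1,-2)
4. t=1 → L at (0,3); v=(1,-2)
5. t=3/2 → B at (3/2,0); v=(1,2)
6. t=5/2 → T at (4,5); v=(1,-2)
7. t=5/2 → B at (13/2,0); v=(1,2)
8. t=5/2 → T at (9,5); v=(1,-2)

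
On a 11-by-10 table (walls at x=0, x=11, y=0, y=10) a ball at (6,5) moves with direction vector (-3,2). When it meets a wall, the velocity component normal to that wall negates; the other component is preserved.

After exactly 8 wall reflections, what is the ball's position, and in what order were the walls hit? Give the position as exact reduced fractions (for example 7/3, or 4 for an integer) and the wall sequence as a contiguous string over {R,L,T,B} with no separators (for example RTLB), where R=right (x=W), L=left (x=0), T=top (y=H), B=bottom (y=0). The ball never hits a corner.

Final position: (0,5/3)
Wall sequence: LTRBLTRL

1. t=2 → L at (0,9); v=(3,2)
2. t=1/2 → T at (3/2,10); v=(3,-2)
3. t=19/6 → R at (11,11/3); v=(-3,-2)
4. t=11/6 → B at (11/2,0); v=(-3,2)
5. t=11/6 → L at (0,11/3); v=(3,2)
6. t=19/6 → T at (19/2,10); v=(3,-2)
7. t=1/2 → R at (11,9); v=(-3,-2)
8. t=11/3 → L at (0,5/3); v=(3,-2)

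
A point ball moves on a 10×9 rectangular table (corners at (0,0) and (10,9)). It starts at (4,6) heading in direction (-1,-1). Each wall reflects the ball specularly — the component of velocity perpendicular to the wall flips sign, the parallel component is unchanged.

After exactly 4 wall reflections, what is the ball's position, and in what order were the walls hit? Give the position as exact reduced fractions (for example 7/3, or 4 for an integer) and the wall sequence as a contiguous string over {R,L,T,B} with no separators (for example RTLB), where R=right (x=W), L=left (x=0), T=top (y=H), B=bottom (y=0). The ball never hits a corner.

Final position: (9,9)
Wall sequence: LBRT

1. t=4 → L at (0,2); v=(1,-1)
2. t=2 → B at (2,0); v=(1,1)
3. t=8 → R at (10,8); v=(-1,1)
4. t=1 → T at (9,9); v=(-1,-1)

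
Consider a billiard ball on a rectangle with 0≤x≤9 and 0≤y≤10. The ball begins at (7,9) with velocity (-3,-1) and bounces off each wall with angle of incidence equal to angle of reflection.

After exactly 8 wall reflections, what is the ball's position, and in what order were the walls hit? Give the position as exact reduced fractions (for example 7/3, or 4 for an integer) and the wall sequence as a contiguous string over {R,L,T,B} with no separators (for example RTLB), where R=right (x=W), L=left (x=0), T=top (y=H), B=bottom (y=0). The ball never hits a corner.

Final position: (4,10)
Wall sequence: LRLBRLRT

1. t=7/3 → L at (0,20/3); v=(3,-1)
2. t=3 → R at (9,11/3); v=(-3,-1)
3. t=3 → L at (0,2/3); v=(3,-1)
4. t=2/3 → B at (2,0); v=(3,1)
5. t=7/3 → R at (9,7/3); v=(-3,1)
6. t=3 → L at (0,16/3); v=(3,1)
7. t=3 → R at (9,25/3); v=(-3,1)
8. t=5/3 → T at (4,10); v=(-3,-1)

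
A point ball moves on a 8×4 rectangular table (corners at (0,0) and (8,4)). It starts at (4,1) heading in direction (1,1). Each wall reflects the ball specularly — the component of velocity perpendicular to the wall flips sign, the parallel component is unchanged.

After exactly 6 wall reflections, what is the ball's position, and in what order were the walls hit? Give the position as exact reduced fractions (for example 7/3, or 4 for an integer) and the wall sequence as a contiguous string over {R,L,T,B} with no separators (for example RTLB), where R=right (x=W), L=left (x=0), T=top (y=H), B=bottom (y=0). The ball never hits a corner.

1. t=3 → T at (7,4); v=(1,-1)
2. t=1 → R at (8,3); v=(-1,-1)
3. t=3 → B at (5,0); v=(-1,1)
4. t=4 → T at (1,4); v=(-1,-1)
5. t=1 → L at (0,3); v=(1,-1)
6. t=3 → B at (3,0); v=(1,1)

Final position: (3,0)
Wall sequence: TRBTLB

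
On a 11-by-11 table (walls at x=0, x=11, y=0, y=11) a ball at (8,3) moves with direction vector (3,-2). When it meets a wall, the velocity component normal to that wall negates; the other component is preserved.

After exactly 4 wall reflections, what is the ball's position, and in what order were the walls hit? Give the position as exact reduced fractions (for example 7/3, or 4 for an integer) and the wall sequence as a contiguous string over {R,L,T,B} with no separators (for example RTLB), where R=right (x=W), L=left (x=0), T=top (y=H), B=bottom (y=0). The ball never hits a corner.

1. t=1 → R at (11,1); v=(-3,-2)
2. t=1/2 → B at (19/2,0); v=(-3,2)
3. t=19/6 → L at (0,19/3); v=(3,2)
4. t=7/3 → T at (7,11); v=(3,-2)

Final position: (7,11)
Wall sequence: RBLT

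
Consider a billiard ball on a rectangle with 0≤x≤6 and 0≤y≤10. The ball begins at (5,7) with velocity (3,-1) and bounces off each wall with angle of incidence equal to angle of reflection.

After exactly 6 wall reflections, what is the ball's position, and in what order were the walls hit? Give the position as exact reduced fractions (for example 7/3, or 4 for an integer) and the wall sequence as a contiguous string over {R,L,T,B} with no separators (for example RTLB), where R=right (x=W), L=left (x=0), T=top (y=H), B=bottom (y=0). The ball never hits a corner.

Final position: (6,4/3)
Wall sequence: RLRLBR

1. t=1/3 → R at (6,20/3); v=(-3,-1)
2. t=2 → L at (0,14/3); v=(3,-1)
3. t=2 → R at (6,8/3); v=(-3,-1)
4. t=2 → L at (0,2/3); v=(3,-1)
5. t=2/3 → B at (2,0); v=(3,1)
6. t=4/3 → R at (6,4/3); v=(-3,1)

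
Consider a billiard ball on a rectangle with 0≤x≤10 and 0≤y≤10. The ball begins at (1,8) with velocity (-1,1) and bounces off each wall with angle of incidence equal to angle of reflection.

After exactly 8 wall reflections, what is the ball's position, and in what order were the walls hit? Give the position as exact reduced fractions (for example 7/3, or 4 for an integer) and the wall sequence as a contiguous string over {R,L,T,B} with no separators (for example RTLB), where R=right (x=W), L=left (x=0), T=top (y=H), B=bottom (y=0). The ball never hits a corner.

1. t=1 → L at (0,9); v=(1,1)
2. t=1 → T at (1,10); v=(1,-1)
3. t=9 → R at (10,1); v=(-1,-1)
4. t=1 → B at (9,0); v=(-1,1)
5. t=9 → L at (0,9); v=(1,1)
6. t=1 → T at (1,10); v=(1,-1)
7. t=9 → R at (10,1); v=(-1,-1)
8. t=1 → B at (9,0); v=(-1,1)

Final position: (9,0)
Wall sequence: LTRBLTRB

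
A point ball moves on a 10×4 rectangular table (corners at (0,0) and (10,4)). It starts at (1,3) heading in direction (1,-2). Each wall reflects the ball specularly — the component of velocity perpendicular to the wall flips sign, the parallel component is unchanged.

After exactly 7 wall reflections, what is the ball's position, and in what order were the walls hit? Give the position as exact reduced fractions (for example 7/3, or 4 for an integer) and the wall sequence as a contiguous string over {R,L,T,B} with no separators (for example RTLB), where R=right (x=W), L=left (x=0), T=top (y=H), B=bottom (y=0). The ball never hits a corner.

1. t=3/2 → B at (5/2,0); v=(1,2)
2. t=2 → T at (9/2,4); v=(1,-2)
3. t=2 → B at (13/2,0); v=(1,2)
4. t=2 → T at (17/2,4); v=(1,-2)
5. t=3/2 → R at (10,1); v=(-1,-2)
6. t=1/2 → B at (19/2,0); v=(-1,2)
7. t=2 → T at (15/2,4); v=(-1,-2)

Final position: (15/2,4)
Wall sequence: BTBTRBT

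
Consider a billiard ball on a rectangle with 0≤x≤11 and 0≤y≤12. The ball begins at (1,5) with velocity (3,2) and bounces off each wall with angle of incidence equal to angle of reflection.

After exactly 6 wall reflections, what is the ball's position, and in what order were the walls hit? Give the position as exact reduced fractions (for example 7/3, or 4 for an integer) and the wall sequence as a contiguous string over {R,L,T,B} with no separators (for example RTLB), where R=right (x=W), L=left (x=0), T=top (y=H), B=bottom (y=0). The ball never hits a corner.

1. t=10/3 → R at (11,35/3); v=(-3,2)
2. t=1/6 → T at (21/2,12); v=(-3,-2)
3. t=7/2 → L at (0,5); v=(3,-2)
4. t=5/2 → B at (15/2,0); v=(3,2)
5. t=7/6 → R at (11,7/3); v=(-3,2)
6. t=11/3 → L at (0,29/3); v=(3,2)

Final position: (0,29/3)
Wall sequence: RTLBRL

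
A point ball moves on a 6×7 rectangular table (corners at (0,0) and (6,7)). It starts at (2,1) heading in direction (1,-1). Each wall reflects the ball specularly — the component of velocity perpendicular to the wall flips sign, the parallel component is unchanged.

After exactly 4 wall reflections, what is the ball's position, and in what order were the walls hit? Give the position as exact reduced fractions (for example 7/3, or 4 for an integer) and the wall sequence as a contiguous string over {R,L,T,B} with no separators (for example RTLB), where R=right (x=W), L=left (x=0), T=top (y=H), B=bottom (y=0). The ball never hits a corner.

Final position: (0,5)
Wall sequence: BRTL

1. t=1 → B at (3,0); v=(1,1)
2. t=3 → R at (6,3); v=(-1,1)
3. t=4 → T at (2,7); v=(-1,-1)
4. t=2 → L at (0,5); v=(1,-1)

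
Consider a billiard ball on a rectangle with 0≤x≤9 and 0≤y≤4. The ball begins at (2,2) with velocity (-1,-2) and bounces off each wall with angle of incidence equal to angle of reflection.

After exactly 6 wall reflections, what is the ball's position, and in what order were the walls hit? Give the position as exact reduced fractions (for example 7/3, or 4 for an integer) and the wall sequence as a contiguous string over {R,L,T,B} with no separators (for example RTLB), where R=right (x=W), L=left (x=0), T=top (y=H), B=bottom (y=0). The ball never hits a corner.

1. t=1 → B at (1,0); v=(-1,2)
2. t=1 → L at (0,2); v=(1,2)
3. t=1 → T at (1,4); v=(1,-2)
4. t=2 → B at (3,0); v=(1,2)
5. t=2 → T at (5,4); v=(1,-2)
6. t=2 → B at (7,0); v=(1,2)

Final position: (7,0)
Wall sequence: BLTBTB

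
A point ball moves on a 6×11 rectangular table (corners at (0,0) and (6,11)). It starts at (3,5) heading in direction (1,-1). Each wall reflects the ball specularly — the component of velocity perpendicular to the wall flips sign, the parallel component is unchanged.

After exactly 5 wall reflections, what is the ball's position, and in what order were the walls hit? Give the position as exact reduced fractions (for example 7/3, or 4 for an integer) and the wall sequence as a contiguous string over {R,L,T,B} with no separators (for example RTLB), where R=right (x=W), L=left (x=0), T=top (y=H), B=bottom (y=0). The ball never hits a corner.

1. t=3 → R at (6,2); v=(-1,-1)
2. t=2 → B at (4,0); v=(-1,1)
3. t=4 → L at (0,4); v=(1,1)
4. t=6 → R at (6,10); v=(-1,1)
5. t=1 → T at (5,11); v=(-1,-1)

Final position: (5,11)
Wall sequence: RBLRT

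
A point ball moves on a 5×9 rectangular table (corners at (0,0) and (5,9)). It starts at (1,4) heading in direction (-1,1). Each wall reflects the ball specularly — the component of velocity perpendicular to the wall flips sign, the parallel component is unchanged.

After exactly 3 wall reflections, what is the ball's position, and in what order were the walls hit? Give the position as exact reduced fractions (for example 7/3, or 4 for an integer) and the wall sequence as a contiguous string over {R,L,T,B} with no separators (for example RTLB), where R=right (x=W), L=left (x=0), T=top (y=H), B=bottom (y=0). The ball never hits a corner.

Final position: (5,8)
Wall sequence: LTR

1. t=1 → L at (0,5); v=(1,1)
2. t=4 → T at (4,9); v=(1,-1)
3. t=1 → R at (5,8); v=(-1,-1)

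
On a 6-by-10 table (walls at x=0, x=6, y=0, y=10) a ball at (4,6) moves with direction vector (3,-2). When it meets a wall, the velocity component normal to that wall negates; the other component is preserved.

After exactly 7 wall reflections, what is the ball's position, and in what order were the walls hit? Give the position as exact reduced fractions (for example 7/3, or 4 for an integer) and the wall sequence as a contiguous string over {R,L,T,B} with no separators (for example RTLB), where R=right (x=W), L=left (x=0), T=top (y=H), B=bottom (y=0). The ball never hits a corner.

Final position: (6,26/3)
Wall sequence: RLBRLTR

1. t=2/3 → R at (6,14/3); v=(-3,-2)
2. t=2 → L at (0,2/3); v=(3,-2)
3. t=1/3 → B at (1,0); v=(3,2)
4. t=5/3 → R at (6,10/3); v=(-3,2)
5. t=2 → L at (0,22/3); v=(3,2)
6. t=4/3 → T at (4,10); v=(3,-2)
7. t=2/3 → R at (6,26/3); v=(-3,-2)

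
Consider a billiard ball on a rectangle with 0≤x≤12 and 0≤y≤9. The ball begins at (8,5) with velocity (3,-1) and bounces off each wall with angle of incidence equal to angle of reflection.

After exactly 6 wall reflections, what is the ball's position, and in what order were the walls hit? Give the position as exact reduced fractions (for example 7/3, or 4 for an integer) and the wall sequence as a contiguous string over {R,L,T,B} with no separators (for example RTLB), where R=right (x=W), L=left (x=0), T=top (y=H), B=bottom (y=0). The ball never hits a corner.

1. t=4/3 → R at (12,11/3); v=(-3,-1)
2. t=11/3 → B at (1,0); v=(-3,1)
3. t=1/3 → L at (0,1/3); v=(3,1)
4. t=4 → R at (12,13/3); v=(-3,1)
5. t=4 → L at (0,25/3); v=(3,1)
6. t=2/3 → T at (2,9); v=(3,-1)

Final position: (2,9)
Wall sequence: RBLRLT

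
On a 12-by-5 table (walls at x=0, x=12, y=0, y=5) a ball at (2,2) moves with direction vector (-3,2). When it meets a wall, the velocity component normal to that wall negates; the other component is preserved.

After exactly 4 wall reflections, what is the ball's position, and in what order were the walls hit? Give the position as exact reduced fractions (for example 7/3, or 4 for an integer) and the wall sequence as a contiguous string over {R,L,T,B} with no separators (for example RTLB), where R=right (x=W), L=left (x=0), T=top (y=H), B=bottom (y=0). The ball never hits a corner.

Final position: (12,4/3)
Wall sequence: LTBR

1. t=2/3 → L at (0,10/3); v=(3,2)
2. t=5/6 → T at (5/2,5); v=(3,-2)
3. t=5/2 → B at (10,0); v=(3,2)
4. t=2/3 → R at (12,4/3); v=(-3,2)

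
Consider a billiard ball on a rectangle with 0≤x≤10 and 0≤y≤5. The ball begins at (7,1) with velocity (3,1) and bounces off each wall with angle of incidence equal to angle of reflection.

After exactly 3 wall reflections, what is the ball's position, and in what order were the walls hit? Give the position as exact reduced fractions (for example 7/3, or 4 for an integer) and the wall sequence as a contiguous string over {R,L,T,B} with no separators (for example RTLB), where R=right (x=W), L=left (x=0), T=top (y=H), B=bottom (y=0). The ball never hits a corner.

Final position: (0,14/3)
Wall sequence: RTL

1. t=1 → R at (10,2); v=(-3,1)
2. t=3 → T at (1,5); v=(-3,-1)
3. t=1/3 → L at (0,14/3); v=(3,-1)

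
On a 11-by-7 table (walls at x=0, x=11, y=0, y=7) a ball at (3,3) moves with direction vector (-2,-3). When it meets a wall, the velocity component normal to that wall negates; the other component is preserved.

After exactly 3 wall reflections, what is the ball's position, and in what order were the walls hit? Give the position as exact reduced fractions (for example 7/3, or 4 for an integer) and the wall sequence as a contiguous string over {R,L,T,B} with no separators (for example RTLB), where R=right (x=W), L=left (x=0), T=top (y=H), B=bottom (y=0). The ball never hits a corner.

1. t=1 → B at (1,0); v=(-2,3)
2. t=1/2 → L at (0,3/2); v=(2,3)
3. t=11/6 → T at (11/3,7); v=(2,-3)

Final position: (11/3,7)
Wall sequence: BLT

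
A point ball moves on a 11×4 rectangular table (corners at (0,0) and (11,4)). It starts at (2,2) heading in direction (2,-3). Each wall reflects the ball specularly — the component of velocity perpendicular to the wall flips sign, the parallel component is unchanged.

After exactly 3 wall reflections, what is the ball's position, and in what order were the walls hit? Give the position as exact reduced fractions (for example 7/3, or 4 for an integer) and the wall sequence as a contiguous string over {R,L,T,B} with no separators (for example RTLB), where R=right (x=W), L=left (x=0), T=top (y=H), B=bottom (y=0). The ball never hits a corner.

1. t=2/3 → B at (10/3,0); v=(2,3)
2. t=4/3 → T at (6,4); v=(2,-3)
3. t=4/3 → B at (26/3,0); v=(2,3)

Final position: (26/3,0)
Wall sequence: BTB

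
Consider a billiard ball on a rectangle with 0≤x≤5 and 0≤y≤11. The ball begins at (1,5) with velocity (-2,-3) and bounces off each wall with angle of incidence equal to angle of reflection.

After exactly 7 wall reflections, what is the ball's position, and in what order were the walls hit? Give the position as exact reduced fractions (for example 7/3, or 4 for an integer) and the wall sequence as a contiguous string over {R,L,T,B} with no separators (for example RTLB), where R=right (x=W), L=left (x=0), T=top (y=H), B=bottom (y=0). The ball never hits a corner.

1. t=1/2 → L at (0,7/2); v=(2,-3)
2. t=7/6 → B at (7/3,0); v=(2,3)
3. t=4/3 → R at (5,4); v=(-2,3)
4. t=7/3 → T at (1/3,11); v=(-2,-3)
5. t=1/6 → L at (0,21/2); v=(2,-3)
6. t=5/2 → R at (5,3); v=(-2,-3)
7. t=1 → B at (3,0); v=(-2,3)

Final position: (3,0)
Wall sequence: LBRTLRB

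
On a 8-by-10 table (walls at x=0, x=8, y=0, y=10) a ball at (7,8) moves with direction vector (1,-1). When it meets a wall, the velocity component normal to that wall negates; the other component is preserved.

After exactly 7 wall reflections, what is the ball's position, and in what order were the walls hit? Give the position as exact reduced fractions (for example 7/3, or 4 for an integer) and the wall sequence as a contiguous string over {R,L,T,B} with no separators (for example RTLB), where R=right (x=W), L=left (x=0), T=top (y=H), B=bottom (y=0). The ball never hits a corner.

Final position: (3,0)
Wall sequence: RBLRTLB

1. t=1 → R at (8,7); v=(-1,-1)
2. t=7 → B at (1,0); v=(-1,1)
3. t=1 → L at (0,1); v=(1,1)
4. t=8 → R at (8,9); v=(-1,1)
5. t=1 → T at (7,10); v=(-1,-1)
6. t=7 → L at (0,3); v=(1,-1)
7. t=3 → B at (3,0); v=(1,1)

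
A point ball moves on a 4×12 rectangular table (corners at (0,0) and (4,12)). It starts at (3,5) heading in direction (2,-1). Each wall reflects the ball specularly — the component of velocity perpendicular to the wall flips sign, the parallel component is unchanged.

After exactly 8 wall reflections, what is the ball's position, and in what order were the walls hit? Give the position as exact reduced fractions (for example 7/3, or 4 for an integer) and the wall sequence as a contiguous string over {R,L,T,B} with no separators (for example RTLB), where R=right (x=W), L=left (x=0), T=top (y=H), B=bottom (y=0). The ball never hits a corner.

1. t=1/2 → R at (4,9/2); v=(-2,-1)
2. t=2 → L at (0,5/2); v=(2,-1)
3. t=2 → R at (4,1/2); v=(-2,-1)
4. t=1/2 → B at (3,0); v=(-2,1)
5. t=3/2 → L at (0,3/2); v=(2,1)
6. t=2 → R at (4,7/2); v=(-2,1)
7. t=2 → L at (0,11/2); v=(2,1)
8. t=2 → R at (4,15/2); v=(-2,1)

Final position: (4,15/2)
Wall sequence: RLRBLRLR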